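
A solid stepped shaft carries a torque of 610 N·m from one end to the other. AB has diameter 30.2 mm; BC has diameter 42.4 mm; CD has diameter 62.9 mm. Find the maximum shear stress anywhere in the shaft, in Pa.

1.13e8 Pa

Under the same torque, τ_max = 16T/(πd³) is largest where d is smallest — segment AB (d = 30.2 mm).
τ_max = 16·610.0/(π·(0.0302)³) = 1.128×10^8 Pa.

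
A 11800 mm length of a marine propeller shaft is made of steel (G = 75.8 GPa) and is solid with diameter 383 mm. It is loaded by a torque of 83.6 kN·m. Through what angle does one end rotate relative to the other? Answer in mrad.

6.16 mrad

J = πd⁴/32 = π(0.383)⁴/32 = 2.112×10^-3 m⁴.
θ = T·L/(G·J) = 83600 × 11.8 / (75.8×10⁹ × 2.112×10^-3) = 6.161×10^-3 rad.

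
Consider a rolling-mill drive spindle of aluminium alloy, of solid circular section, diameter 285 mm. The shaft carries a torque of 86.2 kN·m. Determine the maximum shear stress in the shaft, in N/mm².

J = πd⁴/32 = π(0.285)⁴/32 = 6.477×10^-4 m⁴.
τ_max = T·r/J = 86200 × 0.142 / 6.477×10^-4 = 1.896×10^7 Pa.

19.0 N/mm²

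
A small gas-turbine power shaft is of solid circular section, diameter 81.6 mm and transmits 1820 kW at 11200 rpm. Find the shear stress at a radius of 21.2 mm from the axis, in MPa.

ω = 2π·11200/60 = 1173 rad/s, so T = P/ω = 1820×10³ / 1173 = 1552 N·m.
J = πd⁴/32 = π(0.0816)⁴/32 = 4.353×10^-6 m⁴.
Shear stress varies linearly with radius: τ = T·r/J = 1552 × 0.0212 / 4.353×10^-6 = 7.558×10^6 Pa.

7.56 MPa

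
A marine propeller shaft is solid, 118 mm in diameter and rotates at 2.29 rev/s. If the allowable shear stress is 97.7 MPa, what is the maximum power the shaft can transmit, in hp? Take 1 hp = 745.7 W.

J = πd⁴/32 = π(0.118)⁴/32 = 1.903×10^-5 m⁴.
T_max = τ_allow·J/r = 9.77×10^7 × 1.903×10^-5 / 0.0590 = 31520 N·m.
ω = 2π·2.29 = 14.39 rad/s, so P_max = T_max·ω = 4.535×10^5 W.

608 hp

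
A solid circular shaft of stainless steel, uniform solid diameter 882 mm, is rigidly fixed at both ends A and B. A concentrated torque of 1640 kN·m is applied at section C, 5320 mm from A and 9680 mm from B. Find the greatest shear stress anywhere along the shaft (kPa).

With uniform GJ and both ends fixed, compatibility θ_AC = θ_CB gives T_A·a = T_B·b, together with T_A + T_B = T₀.
T_A = T₀·b/(a+b) = 1.640e6·9680/15000 = 1.058e6 N·m; T_B = 581700 N·m.
τ in each portion: τ_AC = 7.86×10^6 Pa, τ_CB = 4.32×10^6 Pa; maximum is in AC.
τ_max = T_AC·r/J = 1.058e6·0.441/0.0594 = 7.856×10^6 Pa.

7860 kPa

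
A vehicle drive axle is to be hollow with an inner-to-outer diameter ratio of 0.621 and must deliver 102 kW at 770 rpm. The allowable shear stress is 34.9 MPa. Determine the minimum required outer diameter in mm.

ω = 2π·770/60 = 80.63 rad/s, so T = P/ω = 102×10³ / 80.63 = 1265 N·m.
For a hollow shaft with d_i/d_o = 0.621: τ_max = 16T/(π d_o³ (1−k⁴)), so d_o = [16T/(π τ_allow (1−k⁴))]^(1/3) = [16·1265/(π·3.49×10^7·0.8513)]^(1/3) = 0.06008 m.

60.1 mm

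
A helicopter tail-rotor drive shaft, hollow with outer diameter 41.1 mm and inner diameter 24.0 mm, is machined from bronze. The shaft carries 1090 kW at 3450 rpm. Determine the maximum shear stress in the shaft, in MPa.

ω = 2π·3450/60 = 361.3 rad/s, so T = P/ω = 1090×10³ / 361.3 = 3017 N·m.
J = π(d_o⁴ − d_i⁴)/32 = π(0.0411⁴ − 0.0240⁴)/32 = 2.476×10^-7 m⁴.
τ_max = T·r/J = 3017 × 0.0206 / 2.476×10^-7 = 2.504×10^8 Pa.

250 MPa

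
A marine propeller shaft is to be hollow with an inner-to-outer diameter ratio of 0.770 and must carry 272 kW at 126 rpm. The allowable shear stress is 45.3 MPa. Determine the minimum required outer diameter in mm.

153 mm

ω = 2π·126/60 = 13.19 rad/s, so T = P/ω = 272×10³ / 13.19 = 20610 N·m.
For a hollow shaft with d_i/d_o = 0.770: τ_max = 16T/(π d_o³ (1−k⁴)), so d_o = [16T/(π τ_allow (1−k⁴))]^(1/3) = [16·20610/(π·4.53×10^7·0.6485)]^(1/3) = 0.1529 m.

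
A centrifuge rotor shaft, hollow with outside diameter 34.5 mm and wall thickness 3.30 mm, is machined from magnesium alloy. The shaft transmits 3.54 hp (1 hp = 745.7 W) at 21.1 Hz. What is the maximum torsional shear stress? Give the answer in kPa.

4320 kPa

ω = 2π·21.1 = 132.6 rad/s, so T = P/ω = 3.54×745.7 / 132.6 = 19.91 N·m.
J = π(d_o⁴ − d_i⁴)/32 = π(0.0345⁴ − 0.0279⁴)/32 = 7.960×10^-8 m⁴.
τ_max = T·r/J = 19.91 × 0.0173 / 7.960×10^-8 = 4.315×10^6 Pa.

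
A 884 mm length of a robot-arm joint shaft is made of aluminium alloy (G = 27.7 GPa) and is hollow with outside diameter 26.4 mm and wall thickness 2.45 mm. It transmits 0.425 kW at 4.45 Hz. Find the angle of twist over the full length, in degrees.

ω = 2π·4.45 = 27.96 rad/s, so T = P/ω = 0.425×10³ / 27.96 = 15.20 N·m.
J = π(d_o⁴ − d_i⁴)/32 = π(0.0264⁴ − 0.0215⁴)/32 = 2.671×10^-8 m⁴.
θ = T·L/(G·J) = 15.20 × 0.884 / (27.7×10⁹ × 2.671×10^-8) = 0.01816 rad.

1.04°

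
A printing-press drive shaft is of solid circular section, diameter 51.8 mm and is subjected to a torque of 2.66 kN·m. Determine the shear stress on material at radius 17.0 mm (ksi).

9.28 ksi

J = πd⁴/32 = π(0.0518)⁴/32 = 7.068×10^-7 m⁴.
Shear stress varies linearly with radius: τ = T·r/J = 2660 × 0.0170 / 7.068×10^-7 = 6.398×10^7 Pa.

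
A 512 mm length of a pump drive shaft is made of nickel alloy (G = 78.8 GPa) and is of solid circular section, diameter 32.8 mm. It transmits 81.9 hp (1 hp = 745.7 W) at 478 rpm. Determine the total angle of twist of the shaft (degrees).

ω = 2π·478/60 = 50.06 rad/s, so T = P/ω = 81.9×745.7 / 50.06 = 1220 N·m.
J = πd⁴/32 = π(0.0328)⁴/32 = 1.136×10^-7 m⁴.
θ = T·L/(G·J) = 1220 × 0.512 / (78.8×10⁹ × 1.136×10^-7) = 0.06977 rad.

4.00°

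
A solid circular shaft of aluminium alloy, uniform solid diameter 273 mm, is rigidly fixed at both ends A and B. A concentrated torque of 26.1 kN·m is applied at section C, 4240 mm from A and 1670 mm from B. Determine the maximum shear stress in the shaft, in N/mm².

4.69 N/mm²

With uniform GJ and both ends fixed, compatibility θ_AC = θ_CB gives T_A·a = T_B·b, together with T_A + T_B = T₀.
T_A = T₀·b/(a+b) = 26100·1670/5910 = 7375 N·m; T_B = 18720 N·m.
τ in each portion: τ_AC = 1.85×10^6 Pa, τ_CB = 4.69×10^6 Pa; maximum is in CB.
τ_max = T_CB·r/J = 18720·0.137/5.45×10^-4 = 4.687×10^6 Pa.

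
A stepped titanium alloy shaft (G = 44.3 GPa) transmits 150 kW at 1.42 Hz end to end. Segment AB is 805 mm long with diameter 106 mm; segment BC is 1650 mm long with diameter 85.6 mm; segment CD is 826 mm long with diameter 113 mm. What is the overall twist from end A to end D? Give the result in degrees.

ω = 2π·1.42 = 8.922 rad/s, so T = P/ω = 150×10³ / 8.922 = 16810 N·m.
J_AB = π(0.106)⁴/32 = 1.24×10^-5 m⁴; J_BC = π(0.0856)⁴/32 = 5.27×10^-6 m⁴; J_CD = π(0.113)⁴/32 = 1.60×10^-5 m⁴.
θ = (T/G)·Σ L_i/J_i = (16810/44.3×10⁹)·(0.805/1.24×10^-5 + 1.65/5.27×10^-6 + 0.826/1.60×10^-5) = 0.1630 rad.

9.34°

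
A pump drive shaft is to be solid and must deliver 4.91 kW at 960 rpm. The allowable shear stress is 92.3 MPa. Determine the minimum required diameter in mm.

ω = 2π·960/60 = 100.5 rad/s, so T = P/ω = 4.91×10³ / 100.5 = 48.84 N·m.
For a solid shaft τ_max = 16T/(πd³), so d = (16T/(π τ_allow))^(1/3) = (16·48.84/(π·9.23×10^7))^(1/3) = 0.01392 m.

13.9 mm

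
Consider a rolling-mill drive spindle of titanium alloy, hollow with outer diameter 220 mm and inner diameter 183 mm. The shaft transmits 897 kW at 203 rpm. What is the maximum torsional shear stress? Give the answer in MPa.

ω = 2π·203/60 = 21.26 rad/s, so T = P/ω = 897×10³ / 21.26 = 42200 N·m.
J = π(d_o⁴ − d_i⁴)/32 = π(0.220⁴ − 0.183⁴)/32 = 1.199×10^-4 m⁴.
τ_max = T·r/J = 42200 × 0.110 / 1.199×10^-4 = 3.872×10^7 Pa.

38.7 MPa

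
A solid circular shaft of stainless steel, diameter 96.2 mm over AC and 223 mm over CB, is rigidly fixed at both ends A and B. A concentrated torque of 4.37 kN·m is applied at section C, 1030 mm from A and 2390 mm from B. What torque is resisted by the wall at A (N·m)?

Compatibility: T_A·a/J_AC = T_B·b/J_CB with T_A + T_B = T₀.
J_AC = 8.41×10^-6 m⁴, J_CB = 2.43×10^-4 m⁴, so T_A = T₀·(J_AC/a)/((J_AC/a)+(J_CB/b)) = 325.1 N·m, T_B = 4045 N·m.

325 N·m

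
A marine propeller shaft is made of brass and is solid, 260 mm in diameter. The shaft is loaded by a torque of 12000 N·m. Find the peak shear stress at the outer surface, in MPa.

3.48 MPa

J = πd⁴/32 = π(0.260)⁴/32 = 4.486×10^-4 m⁴.
τ_max = T·r/J = 12000 × 0.130 / 4.486×10^-4 = 3.477×10^6 Pa.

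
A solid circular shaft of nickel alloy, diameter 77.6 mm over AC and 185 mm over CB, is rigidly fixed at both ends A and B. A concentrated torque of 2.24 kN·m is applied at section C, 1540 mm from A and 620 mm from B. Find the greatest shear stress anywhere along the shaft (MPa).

1.78 MPa

Compatibility: T_A·a/J_AC = T_B·b/J_CB with T_A + T_B = T₀.
J_AC = 3.56×10^-6 m⁴, J_CB = 1.15×10^-4 m⁴, so T_A = T₀·(J_AC/a)/((J_AC/a)+(J_CB/b)) = 27.57 N·m, T_B = 2212 N·m.
τ in each portion: τ_AC = 3.01×10^5 Pa, τ_CB = 1.78×10^6 Pa; maximum is in CB.
τ_max = T_CB·r/J = 2212·0.0925/1.15×10^-4 = 1.780×10^6 Pa.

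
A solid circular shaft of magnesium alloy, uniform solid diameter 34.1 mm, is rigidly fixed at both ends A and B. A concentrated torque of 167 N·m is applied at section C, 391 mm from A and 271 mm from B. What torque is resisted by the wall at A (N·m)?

68.4 N·m

With uniform GJ and both ends fixed, compatibility θ_AC = θ_CB gives T_A·a = T_B·b, together with T_A + T_B = T₀.
T_A = T₀·b/(a+b) = 167.0·271/662.0 = 68.36 N·m; T_B = 98.64 N·m.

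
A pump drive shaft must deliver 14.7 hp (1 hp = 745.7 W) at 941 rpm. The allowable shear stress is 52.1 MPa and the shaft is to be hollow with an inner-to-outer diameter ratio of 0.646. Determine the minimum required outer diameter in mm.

ω = 2π·941/60 = 98.54 rad/s, so T = P/ω = 14.7×745.7 / 98.54 = 111.2 N·m.
For a hollow shaft with d_i/d_o = 0.646: τ_max = 16T/(π d_o³ (1−k⁴)), so d_o = [16T/(π τ_allow (1−k⁴))]^(1/3) = [16·111.2/(π·5.21×10^7·0.8258)]^(1/3) = 0.02361 m.

23.6 mm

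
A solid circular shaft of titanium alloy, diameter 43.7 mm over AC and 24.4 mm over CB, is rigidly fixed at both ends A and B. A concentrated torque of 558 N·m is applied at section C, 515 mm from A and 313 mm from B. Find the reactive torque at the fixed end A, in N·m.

Compatibility: T_A·a/J_AC = T_B·b/J_CB with T_A + T_B = T₀.
J_AC = 3.58×10^-7 m⁴, J_CB = 3.48×10^-8 m⁴, so T_A = T₀·(J_AC/a)/((J_AC/a)+(J_CB/b)) = 481.1 N·m, T_B = 76.93 N·m.

481 N·m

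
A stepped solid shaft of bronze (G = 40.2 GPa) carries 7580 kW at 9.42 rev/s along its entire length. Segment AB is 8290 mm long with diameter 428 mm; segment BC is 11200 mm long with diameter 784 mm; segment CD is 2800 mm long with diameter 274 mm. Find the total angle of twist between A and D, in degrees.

ω = 2π·9.42 = 59.19 rad/s, so T = P/ω = 7580×10³ / 59.19 = 128100 N·m.
J_AB = π(0.428)⁴/32 = 3.29×10^-3 m⁴; J_BC = π(0.784)⁴/32 = 0.0371 m⁴; J_CD = π(0.274)⁴/32 = 5.53×10^-4 m⁴.
θ = (T/G)·Σ L_i/J_i = (128100/40.2×10⁹)·(8.29/3.29×10^-3 + 11.2/0.0371 + 2.80/5.53×10^-4) = 0.02510 rad.

1.44°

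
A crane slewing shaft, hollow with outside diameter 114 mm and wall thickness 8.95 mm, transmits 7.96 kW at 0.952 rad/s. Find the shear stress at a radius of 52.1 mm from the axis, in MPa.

ω = 0.952 rad/s, so T = P/ω = 7.96×10³ / 0.9520 = 8361 N·m.
J = π(d_o⁴ − d_i⁴)/32 = π(0.114⁴ − 0.0961⁴)/32 = 8.208×10^-6 m⁴.
Shear stress varies linearly with radius: τ = T·r/J = 8361 × 0.0521 / 8.208×10^-6 = 5.307×10^7 Pa.

53.1 MPa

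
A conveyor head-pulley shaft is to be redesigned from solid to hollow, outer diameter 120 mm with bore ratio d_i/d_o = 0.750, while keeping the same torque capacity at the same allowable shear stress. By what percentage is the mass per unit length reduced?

Equal τ_max and T ⇒ the solid shaft needs d_s³ = d_o³(1−k⁴), so d_s = 120·(1−0.750⁴)^(1/3) = 105.7 mm.
Area ratio A_h/A_s = d_o²(1−k²)/d_s² = (1−k²)/(1−k⁴)^(2/3) = 0.5638.
Mass saving = 1 − 0.5638 = 43.6 %.

43.6 %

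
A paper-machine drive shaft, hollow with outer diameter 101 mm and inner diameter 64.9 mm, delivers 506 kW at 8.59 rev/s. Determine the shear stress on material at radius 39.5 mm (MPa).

43.7 MPa

ω = 2π·8.59 = 53.97 rad/s, so T = P/ω = 506×10³ / 53.97 = 9375 N·m.
J = π(d_o⁴ − d_i⁴)/32 = π(0.101⁴ − 0.0649⁴)/32 = 8.474×10^-6 m⁴.
Shear stress varies linearly with radius: τ = T·r/J = 9375 × 0.0395 / 8.474×10^-6 = 4.370×10^7 Pa.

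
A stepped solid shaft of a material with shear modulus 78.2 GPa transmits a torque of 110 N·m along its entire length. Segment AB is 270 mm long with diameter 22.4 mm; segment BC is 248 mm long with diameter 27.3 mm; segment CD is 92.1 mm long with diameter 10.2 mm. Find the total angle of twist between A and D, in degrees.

8.23°

J_AB = π(0.0224)⁴/32 = 2.47×10^-8 m⁴; J_BC = π(0.0273)⁴/32 = 5.45×10^-8 m⁴; J_CD = π(0.0102)⁴/32 = 1.06×10^-9 m⁴.
θ = (T/G)·Σ L_i/J_i = (110.0/78.2×10⁹)·(0.270/2.47×10^-8 + 0.248/5.45×10^-8 + 0.0921/1.06×10^-9) = 0.1437 rad.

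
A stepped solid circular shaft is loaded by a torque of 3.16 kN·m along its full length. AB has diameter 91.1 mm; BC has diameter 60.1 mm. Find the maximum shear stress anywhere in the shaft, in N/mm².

74.1 N/mm²

Under the same torque, τ_max = 16T/(πd³) is largest where d is smallest — segment BC (d = 60.1 mm).
τ_max = 16·3160/(π·(0.0601)³) = 7.414×10^7 Pa.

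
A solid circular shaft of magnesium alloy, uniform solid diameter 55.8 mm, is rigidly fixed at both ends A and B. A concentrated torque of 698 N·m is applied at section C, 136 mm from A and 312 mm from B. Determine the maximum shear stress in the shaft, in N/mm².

With uniform GJ and both ends fixed, compatibility θ_AC = θ_CB gives T_A·a = T_B·b, together with T_A + T_B = T₀.
T_A = T₀·b/(a+b) = 698.0·312/448.0 = 486.1 N·m; T_B = 211.9 N·m.
τ in each portion: τ_AC = 1.42×10^7 Pa, τ_CB = 6.21×10^6 Pa; maximum is in AC.
τ_max = T_AC·r/J = 486.1·0.0279/9.52×10^-7 = 1.425×10^7 Pa.

14.2 N/mm²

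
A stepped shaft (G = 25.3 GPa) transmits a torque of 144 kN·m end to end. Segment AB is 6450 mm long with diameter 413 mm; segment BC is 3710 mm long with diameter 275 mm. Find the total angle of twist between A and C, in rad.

0.0505 rad

J_AB = π(0.413)⁴/32 = 2.86×10^-3 m⁴; J_BC = π(0.275)⁴/32 = 5.61×10^-4 m⁴.
θ = (T/G)·Σ L_i/J_i = (144000/25.3×10⁹)·(6.45/2.86×10^-3 + 3.71/5.61×10^-4) = 0.05046 rad.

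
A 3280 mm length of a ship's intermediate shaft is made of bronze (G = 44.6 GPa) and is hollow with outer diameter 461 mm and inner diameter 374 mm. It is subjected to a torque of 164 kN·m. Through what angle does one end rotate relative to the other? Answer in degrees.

0.275°

J = π(d_o⁴ − d_i⁴)/32 = π(0.461⁴ − 0.374⁴)/32 = 2.513×10^-3 m⁴.
θ = T·L/(G·J) = 164000 × 3.28 / (44.6×10⁹ × 2.513×10^-3) = 4.799×10^-3 rad.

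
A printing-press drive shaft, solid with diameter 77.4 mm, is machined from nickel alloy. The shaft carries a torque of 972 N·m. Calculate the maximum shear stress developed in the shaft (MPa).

10.7 MPa

J = πd⁴/32 = π(0.0774)⁴/32 = 3.523×10^-6 m⁴.
τ_max = T·r/J = 972.0 × 0.0387 / 3.523×10^-6 = 1.068×10^7 Pa.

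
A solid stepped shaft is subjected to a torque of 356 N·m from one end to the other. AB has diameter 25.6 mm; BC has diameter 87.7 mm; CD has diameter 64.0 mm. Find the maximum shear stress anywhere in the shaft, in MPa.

Under the same torque, τ_max = 16T/(πd³) is largest where d is smallest — segment AB (d = 25.6 mm).
τ_max = 16·356.0/(π·(0.0256)³) = 1.081×10^8 Pa.

108 MPa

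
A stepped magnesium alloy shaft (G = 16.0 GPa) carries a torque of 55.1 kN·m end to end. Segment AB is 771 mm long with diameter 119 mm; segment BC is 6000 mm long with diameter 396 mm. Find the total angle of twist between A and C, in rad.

0.143 rad

J_AB = π(0.119)⁴/32 = 1.97×10^-5 m⁴; J_BC = π(0.396)⁴/32 = 2.41×10^-3 m⁴.
θ = (T/G)·Σ L_i/J_i = (55100/16.0×10⁹)·(0.771/1.97×10^-5 + 6.00/2.41×10^-3) = 0.1434 rad.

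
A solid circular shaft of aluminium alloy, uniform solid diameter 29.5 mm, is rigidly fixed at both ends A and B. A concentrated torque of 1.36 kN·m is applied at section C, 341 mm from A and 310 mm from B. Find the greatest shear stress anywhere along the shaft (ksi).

With uniform GJ and both ends fixed, compatibility θ_AC = θ_CB gives T_A·a = T_B·b, together with T_A + T_B = T₀.
T_A = T₀·b/(a+b) = 1360·310/651.0 = 647.6 N·m; T_B = 712.4 N·m.
τ in each portion: τ_AC = 1.28×10^8 Pa, τ_CB = 1.41×10^8 Pa; maximum is in CB.
τ_max = T_CB·r/J = 712.4·0.0147/7.44×10^-8 = 1.413×10^8 Pa.

20.5 ksi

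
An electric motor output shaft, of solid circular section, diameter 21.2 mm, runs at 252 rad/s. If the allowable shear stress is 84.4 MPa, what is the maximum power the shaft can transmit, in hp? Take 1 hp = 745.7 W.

53.4 hp

J = πd⁴/32 = π(0.0212)⁴/32 = 1.983×10^-8 m⁴.
T_max = τ_allow·J/r = 8.44×10^7 × 1.983×10^-8 / 0.0106 = 157.9 N·m.
ω = 252 rad/s, so P_max = T_max·ω = 3.979×10^4 W.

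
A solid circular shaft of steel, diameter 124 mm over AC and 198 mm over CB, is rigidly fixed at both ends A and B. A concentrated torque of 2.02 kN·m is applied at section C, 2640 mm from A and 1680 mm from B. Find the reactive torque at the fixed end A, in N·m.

180 N·m

Compatibility: T_A·a/J_AC = T_B·b/J_CB with T_A + T_B = T₀.
J_AC = 2.32×10^-5 m⁴, J_CB = 1.51×10^-4 m⁴, so T_A = T₀·(J_AC/a)/((J_AC/a)+(J_CB/b)) = 180.1 N·m, T_B = 1840 N·m.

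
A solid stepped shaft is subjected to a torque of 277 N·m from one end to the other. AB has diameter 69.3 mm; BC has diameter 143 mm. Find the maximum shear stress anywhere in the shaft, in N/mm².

Under the same torque, τ_max = 16T/(πd³) is largest where d is smallest — segment AB (d = 69.3 mm).
τ_max = 16·277.0/(π·(0.0693)³) = 4.239×10^6 Pa.

4.24 N/mm²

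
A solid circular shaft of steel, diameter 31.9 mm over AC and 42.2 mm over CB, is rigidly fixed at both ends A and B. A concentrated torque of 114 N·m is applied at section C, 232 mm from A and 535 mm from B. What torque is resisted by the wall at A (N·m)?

49.0 N·m

Compatibility: T_A·a/J_AC = T_B·b/J_CB with T_A + T_B = T₀.
J_AC = 1.02×10^-7 m⁴, J_CB = 3.11×10^-7 m⁴, so T_A = T₀·(J_AC/a)/((J_AC/a)+(J_CB/b)) = 48.97 N·m, T_B = 65.03 N·m.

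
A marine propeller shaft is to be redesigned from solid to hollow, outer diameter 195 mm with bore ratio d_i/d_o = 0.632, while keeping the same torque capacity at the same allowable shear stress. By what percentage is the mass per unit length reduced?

32.6 %

Equal τ_max and T ⇒ the solid shaft needs d_s³ = d_o³(1−k⁴), so d_s = 195·(1−0.632⁴)^(1/3) = 184.0 mm.
Area ratio A_h/A_s = d_o²(1−k²)/d_s² = (1−k²)/(1−k⁴)^(2/3) = 0.6744.
Mass saving = 1 − 0.6744 = 32.6 %.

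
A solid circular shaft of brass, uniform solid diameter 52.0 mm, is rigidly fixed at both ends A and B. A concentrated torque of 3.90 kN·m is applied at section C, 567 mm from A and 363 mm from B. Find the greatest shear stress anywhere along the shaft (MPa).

With uniform GJ and both ends fixed, compatibility θ_AC = θ_CB gives T_A·a = T_B·b, together with T_A + T_B = T₀.
T_A = T₀·b/(a+b) = 3900·363/930.0 = 1522 N·m; T_B = 2378 N·m.
τ in each portion: τ_AC = 5.51×10^7 Pa, τ_CB = 8.61×10^7 Pa; maximum is in CB.
τ_max = T_CB·r/J = 2378·0.0260/7.18×10^-7 = 8.612×10^7 Pa.

86.1 MPa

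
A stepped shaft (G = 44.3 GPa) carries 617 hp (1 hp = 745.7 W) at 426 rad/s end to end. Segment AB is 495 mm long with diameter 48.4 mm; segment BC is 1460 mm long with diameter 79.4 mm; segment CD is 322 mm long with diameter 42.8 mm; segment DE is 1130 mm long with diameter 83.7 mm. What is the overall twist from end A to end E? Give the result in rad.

0.0611 rad

ω = 426 rad/s, so T = P/ω = 617×745.7 / 426.0 = 1080 N·m.
J_AB = π(0.0484)⁴/32 = 5.39×10^-7 m⁴; J_BC = π(0.0794)⁴/32 = 3.90×10^-6 m⁴; J_CD = π(0.0428)⁴/32 = 3.29×10^-7 m⁴; J_DE = π(0.0837)⁴/32 = 4.82×10^-6 m⁴.
θ = (T/G)·Σ L_i/J_i = (1080/44.3×10⁹)·(0.495/5.39×10^-7 + 1.46/3.90×10^-6 + 0.322/3.29×10^-7 + 1.13/4.82×10^-6) = 0.06107 rad.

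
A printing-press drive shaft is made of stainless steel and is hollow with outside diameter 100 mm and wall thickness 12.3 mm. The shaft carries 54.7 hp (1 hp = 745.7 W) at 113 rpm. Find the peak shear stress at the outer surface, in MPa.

ω = 2π·113/60 = 11.83 rad/s, so T = P/ω = 54.7×745.7 / 11.83 = 3447 N·m.
J = π(d_o⁴ − d_i⁴)/32 = π(0.100⁴ − 0.0754⁴)/32 = 6.644×10^-6 m⁴.
τ_max = T·r/J = 3447 × 0.0500 / 6.644×10^-6 = 2.594×10^7 Pa.

25.9 MPa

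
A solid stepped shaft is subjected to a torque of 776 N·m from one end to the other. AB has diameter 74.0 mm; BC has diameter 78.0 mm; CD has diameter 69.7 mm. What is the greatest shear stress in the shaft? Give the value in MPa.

Under the same torque, τ_max = 16T/(πd³) is largest where d is smallest — segment CD (d = 69.7 mm).
τ_max = 16·776.0/(π·(0.0697)³) = 1.167×10^7 Pa.

11.7 MPa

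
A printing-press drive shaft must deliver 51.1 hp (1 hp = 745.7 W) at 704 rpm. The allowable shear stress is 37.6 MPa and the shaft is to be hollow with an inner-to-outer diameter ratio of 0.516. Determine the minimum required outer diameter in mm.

42.2 mm

ω = 2π·704/60 = 73.72 rad/s, so T = P/ω = 51.1×745.7 / 73.72 = 516.9 N·m.
For a hollow shaft with d_i/d_o = 0.516: τ_max = 16T/(π d_o³ (1−k⁴)), so d_o = [16T/(π τ_allow (1−k⁴))]^(1/3) = [16·516.9/(π·3.76×10^7·0.9291)]^(1/3) = 0.04224 m.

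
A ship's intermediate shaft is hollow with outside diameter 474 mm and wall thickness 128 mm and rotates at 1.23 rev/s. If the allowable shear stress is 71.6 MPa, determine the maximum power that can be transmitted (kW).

11100 kW

J = π(d_o⁴ − d_i⁴)/32 = π(0.474⁴ − 0.218⁴)/32 = 4.734×10^-3 m⁴.
T_max = τ_allow·J/r = 7.16×10^7 × 4.734×10^-3 / 0.237 = 1.430e6 N·m.
ω = 2π·1.23 = 7.728 rad/s, so P_max = T_max·ω = 1.105×10^7 W.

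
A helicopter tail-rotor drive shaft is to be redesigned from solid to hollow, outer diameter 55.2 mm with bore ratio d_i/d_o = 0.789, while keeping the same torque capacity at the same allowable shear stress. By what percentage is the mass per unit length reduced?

Equal τ_max and T ⇒ the solid shaft needs d_s³ = d_o³(1−k⁴), so d_s = 55.2·(1−0.789⁴)^(1/3) = 46.88 mm.
Area ratio A_h/A_s = d_o²(1−k²)/d_s² = (1−k²)/(1−k⁴)^(2/3) = 0.5234.
Mass saving = 1 − 0.5234 = 47.7 %.

47.7 %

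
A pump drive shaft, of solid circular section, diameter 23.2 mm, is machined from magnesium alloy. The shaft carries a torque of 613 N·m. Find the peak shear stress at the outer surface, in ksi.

36.3 ksi

J = πd⁴/32 = π(0.0232)⁴/32 = 2.844×10^-8 m⁴.
τ_max = T·r/J = 613.0 × 0.0116 / 2.844×10^-8 = 2.500×10^8 Pa.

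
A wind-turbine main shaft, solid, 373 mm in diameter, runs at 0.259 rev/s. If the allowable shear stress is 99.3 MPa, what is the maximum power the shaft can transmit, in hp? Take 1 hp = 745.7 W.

J = πd⁴/32 = π(0.373)⁴/32 = 1.900×10^-3 m⁴.
T_max = τ_allow·J/r = 9.93×10^7 × 1.900×10^-3 / 0.186 = 1.012e6 N·m.
ω = 2π·0.259 = 1.627 rad/s, so P_max = T_max·ω = 1.647×10^6 W.

2210 hp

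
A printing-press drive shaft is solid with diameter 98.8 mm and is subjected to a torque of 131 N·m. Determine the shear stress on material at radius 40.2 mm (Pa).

563000 Pa

J = πd⁴/32 = π(0.0988)⁴/32 = 9.355×10^-6 m⁴.
Shear stress varies linearly with radius: τ = T·r/J = 131.0 × 0.0402 / 9.355×10^-6 = 5.629×10^5 Pa.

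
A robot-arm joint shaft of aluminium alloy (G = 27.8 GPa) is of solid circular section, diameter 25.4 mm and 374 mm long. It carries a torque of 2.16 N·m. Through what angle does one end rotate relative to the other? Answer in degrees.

0.0407°

J = πd⁴/32 = π(0.0254)⁴/32 = 4.086×10^-8 m⁴.
θ = T·L/(G·J) = 2.160 × 0.374 / (27.8×10⁹ × 4.086×10^-8) = 7.111×10^-4 rad.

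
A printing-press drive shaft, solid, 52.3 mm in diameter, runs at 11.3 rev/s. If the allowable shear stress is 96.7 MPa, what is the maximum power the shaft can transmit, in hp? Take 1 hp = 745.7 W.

259 hp

J = πd⁴/32 = π(0.0523)⁴/32 = 7.345×10^-7 m⁴.
T_max = τ_allow·J/r = 9.67×10^7 × 7.345×10^-7 / 0.0261 = 2716 N·m.
ω = 2π·11.3 = 71.00 rad/s, so P_max = T_max·ω = 1.929×10^5 W.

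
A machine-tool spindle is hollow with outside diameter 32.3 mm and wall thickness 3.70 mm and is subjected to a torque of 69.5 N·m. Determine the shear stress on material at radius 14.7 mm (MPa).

14.8 MPa

J = π(d_o⁴ − d_i⁴)/32 = π(0.0323⁴ − 0.0249⁴)/32 = 6.912×10^-8 m⁴.
Shear stress varies linearly with radius: τ = T·r/J = 69.50 × 0.0147 / 6.912×10^-8 = 1.478×10^7 Pa.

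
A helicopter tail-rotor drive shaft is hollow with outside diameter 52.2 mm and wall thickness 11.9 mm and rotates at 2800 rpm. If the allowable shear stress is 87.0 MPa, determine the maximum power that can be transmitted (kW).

J = π(d_o⁴ − d_i⁴)/32 = π(0.0522⁴ − 0.0284⁴)/32 = 6.651×10^-7 m⁴.
T_max = τ_allow·J/r = 8.70×10^7 × 6.651×10^-7 / 0.0261 = 2217 N·m.
ω = 2π·2800/60 = 293.2 rad/s, so P_max = T_max·ω = 6.500×10^5 W.

650 kW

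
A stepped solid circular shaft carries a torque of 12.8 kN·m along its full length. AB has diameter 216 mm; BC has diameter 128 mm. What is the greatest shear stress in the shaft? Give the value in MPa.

Under the same torque, τ_max = 16T/(πd³) is largest where d is smallest — segment BC (d = 128 mm).
τ_max = 16·12800/(π·(0.128)³) = 3.108×10^7 Pa.

31.1 MPa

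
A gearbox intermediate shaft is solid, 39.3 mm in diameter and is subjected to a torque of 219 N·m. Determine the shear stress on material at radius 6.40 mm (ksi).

0.868 ksi

J = πd⁴/32 = π(0.0393)⁴/32 = 2.342×10^-7 m⁴.
Shear stress varies linearly with radius: τ = T·r/J = 219.0 × 0.00640 / 2.342×10^-7 = 5.985×10^6 Pa.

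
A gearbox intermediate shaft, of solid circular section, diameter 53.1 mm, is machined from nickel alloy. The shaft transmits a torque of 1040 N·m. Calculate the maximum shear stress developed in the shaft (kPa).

J = πd⁴/32 = π(0.0531)⁴/32 = 7.805×10^-7 m⁴.
τ_max = T·r/J = 1040 × 0.0266 / 7.805×10^-7 = 3.538×10^7 Pa.

35400 kPa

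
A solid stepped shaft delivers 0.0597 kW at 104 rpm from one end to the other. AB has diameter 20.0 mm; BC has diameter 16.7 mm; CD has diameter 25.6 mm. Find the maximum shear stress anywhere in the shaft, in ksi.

0.869 ksi

ω = 2π·104/60 = 10.89 rad/s, so T = P/ω = 0.0597×10³ / 10.89 = 5.482 N·m.
Under the same torque, τ_max = 16T/(πd³) is largest where d is smallest — segment BC (d = 16.7 mm).
τ_max = 16·5.482/(π·(0.0167)³) = 5.994×10^6 Pa.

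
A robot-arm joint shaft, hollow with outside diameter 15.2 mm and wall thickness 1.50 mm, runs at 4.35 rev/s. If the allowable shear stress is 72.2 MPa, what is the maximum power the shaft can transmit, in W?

796 W

J = π(d_o⁴ − d_i⁴)/32 = π(0.0152⁴ − 0.0122⁴)/32 = 3.066×10^-9 m⁴.
T_max = τ_allow·J/r = 7.22×10^7 × 3.066×10^-9 / 0.00760 = 29.12 N·m.
ω = 2π·4.35 = 27.33 rad/s, so P_max = T_max·ω = 796.0 W.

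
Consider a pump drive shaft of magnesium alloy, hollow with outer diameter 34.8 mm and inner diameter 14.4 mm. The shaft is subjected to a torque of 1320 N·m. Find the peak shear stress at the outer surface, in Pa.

J = π(d_o⁴ − d_i⁴)/32 = π(0.0348⁴ − 0.0144⁴)/32 = 1.398×10^-7 m⁴.
τ_max = T·r/J = 1320 × 0.0174 / 1.398×10^-7 = 1.643×10^8 Pa.

1.64e8 Pa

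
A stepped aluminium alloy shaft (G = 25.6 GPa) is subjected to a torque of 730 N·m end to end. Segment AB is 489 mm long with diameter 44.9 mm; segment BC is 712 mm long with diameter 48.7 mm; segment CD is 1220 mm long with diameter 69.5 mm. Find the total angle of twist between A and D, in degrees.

J_AB = π(0.0449)⁴/32 = 3.99×10^-7 m⁴; J_BC = π(0.0487)⁴/32 = 5.52×10^-7 m⁴; J_CD = π(0.0695)⁴/32 = 2.29×10^-6 m⁴.
θ = (T/G)·Σ L_i/J_i = (730.0/25.6×10⁹)·(0.489/3.99×10^-7 + 0.712/5.52×10^-7 + 1.22/2.29×10^-6) = 0.08690 rad.

4.98°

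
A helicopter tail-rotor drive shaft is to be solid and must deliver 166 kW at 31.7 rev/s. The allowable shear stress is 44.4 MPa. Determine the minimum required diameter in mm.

45.7 mm

ω = 2π·31.7 = 199.2 rad/s, so T = P/ω = 166×10³ / 199.2 = 833.4 N·m.
For a solid shaft τ_max = 16T/(πd³), so d = (16T/(π τ_allow))^(1/3) = (16·833.4/(π·4.44×10^7))^(1/3) = 0.04572 m.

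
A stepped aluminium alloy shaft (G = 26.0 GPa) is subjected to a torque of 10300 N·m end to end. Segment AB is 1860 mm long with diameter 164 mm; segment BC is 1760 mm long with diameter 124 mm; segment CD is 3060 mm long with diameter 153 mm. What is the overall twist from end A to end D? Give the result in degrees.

3.61°

J_AB = π(0.164)⁴/32 = 7.10×10^-5 m⁴; J_BC = π(0.124)⁴/32 = 2.32×10^-5 m⁴; J_CD = π(0.153)⁴/32 = 5.38×10^-5 m⁴.
θ = (T/G)·Σ L_i/J_i = (10300/26.0×10⁹)·(1.86/7.10×10^-5 + 1.76/2.32×10^-5 + 3.06/5.38×10^-5) = 0.06295 rad.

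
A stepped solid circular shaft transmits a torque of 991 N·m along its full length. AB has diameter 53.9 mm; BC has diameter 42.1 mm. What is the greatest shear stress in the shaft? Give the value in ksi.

Under the same torque, τ_max = 16T/(πd³) is largest where d is smallest — segment BC (d = 42.1 mm).
τ_max = 16·991.0/(π·(0.0421)³) = 6.764×10^7 Pa.

9.81 ksi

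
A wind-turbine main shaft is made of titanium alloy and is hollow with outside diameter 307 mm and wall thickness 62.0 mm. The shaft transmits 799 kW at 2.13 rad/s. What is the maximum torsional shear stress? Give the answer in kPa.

75600 kPa

ω = 2.13 rad/s, so T = P/ω = 799×10³ / 2.130 = 375100 N·m.
J = π(d_o⁴ − d_i⁴)/32 = π(0.307⁴ − 0.183⁴)/32 = 7.620×10^-4 m⁴.
τ_max = T·r/J = 375100 × 0.153 / 7.620×10^-4 = 7.557×10^7 Pa.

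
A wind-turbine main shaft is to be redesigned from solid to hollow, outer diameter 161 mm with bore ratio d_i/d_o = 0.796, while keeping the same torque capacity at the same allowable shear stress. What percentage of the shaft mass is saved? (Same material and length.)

48.4 %

Equal τ_max and T ⇒ the solid shaft needs d_s³ = d_o³(1−k⁴), so d_s = 161·(1−0.796⁴)^(1/3) = 135.7 mm.
Area ratio A_h/A_s = d_o²(1−k²)/d_s² = (1−k²)/(1−k⁴)^(2/3) = 0.5159.
Mass saving = 1 − 0.5159 = 48.4 %.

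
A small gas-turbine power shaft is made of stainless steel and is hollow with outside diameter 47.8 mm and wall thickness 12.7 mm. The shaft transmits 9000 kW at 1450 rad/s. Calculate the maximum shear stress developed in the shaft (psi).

ω = 1450 rad/s, so T = P/ω = 9000×10³ / 1450 = 6207 N·m.
J = π(d_o⁴ − d_i⁴)/32 = π(0.0478⁴ − 0.0224⁴)/32 = 4.878×10^-7 m⁴.
τ_max = T·r/J = 6207 × 0.0239 / 4.878×10^-7 = 3.041×10^8 Pa.

44100 psi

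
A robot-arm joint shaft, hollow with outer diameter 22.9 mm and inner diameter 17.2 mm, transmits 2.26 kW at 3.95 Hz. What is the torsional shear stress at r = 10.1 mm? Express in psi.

7250 psi

ω = 2π·3.95 = 24.82 rad/s, so T = P/ω = 2.26×10³ / 24.82 = 91.06 N·m.
J = π(d_o⁴ − d_i⁴)/32 = π(0.0229⁴ − 0.0172⁴)/32 = 1.841×10^-8 m⁴.
Shear stress varies linearly with radius: τ = T·r/J = 91.06 × 0.0101 / 1.841×10^-8 = 4.997×10^7 Pa.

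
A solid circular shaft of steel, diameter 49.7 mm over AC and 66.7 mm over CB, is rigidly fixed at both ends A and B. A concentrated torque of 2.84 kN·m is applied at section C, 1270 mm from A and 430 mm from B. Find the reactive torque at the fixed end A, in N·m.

268 N·m

Compatibility: T_A·a/J_AC = T_B·b/J_CB with T_A + T_B = T₀.
J_AC = 5.99×10^-7 m⁴, J_CB = 1.94×10^-6 m⁴, so T_A = T₀·(J_AC/a)/((J_AC/a)+(J_CB/b)) = 268.4 N·m, T_B = 2572 N·m.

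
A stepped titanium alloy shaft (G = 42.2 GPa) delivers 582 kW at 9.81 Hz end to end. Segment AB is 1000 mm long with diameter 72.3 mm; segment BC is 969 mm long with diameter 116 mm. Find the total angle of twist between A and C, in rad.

ω = 2π·9.81 = 61.64 rad/s, so T = P/ω = 582×10³ / 61.64 = 9442 N·m.
J_AB = π(0.0723)⁴/32 = 2.68×10^-6 m⁴; J_BC = π(0.116)⁴/32 = 1.78×10^-5 m⁴.
θ = (T/G)·Σ L_i/J_i = (9442/42.2×10⁹)·(1.00/2.68×10^-6 + 0.969/1.78×10^-5) = 0.09561 rad.

0.0956 rad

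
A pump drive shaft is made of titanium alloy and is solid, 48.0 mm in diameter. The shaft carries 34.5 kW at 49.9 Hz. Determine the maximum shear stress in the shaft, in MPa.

5.07 MPa

ω = 2π·49.9 = 313.5 rad/s, so T = P/ω = 34.5×10³ / 313.5 = 110.0 N·m.
J = πd⁴/32 = π(0.0480)⁴/32 = 5.212×10^-7 m⁴.
τ_max = T·r/J = 110.0 × 0.0240 / 5.212×10^-7 = 5.067×10^6 Pa.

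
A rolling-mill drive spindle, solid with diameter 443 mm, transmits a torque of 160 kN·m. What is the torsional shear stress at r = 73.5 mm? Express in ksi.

J = πd⁴/32 = π(0.443)⁴/32 = 3.781×10^-3 m⁴.
Shear stress varies linearly with radius: τ = T·r/J = 160000 × 0.0735 / 3.781×10^-3 = 3.110×10^6 Pa.

0.451 ksi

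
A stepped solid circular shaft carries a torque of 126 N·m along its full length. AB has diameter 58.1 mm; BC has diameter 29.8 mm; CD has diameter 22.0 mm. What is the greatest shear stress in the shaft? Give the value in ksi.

Under the same torque, τ_max = 16T/(πd³) is largest where d is smallest — segment CD (d = 22.0 mm).
τ_max = 16·126.0/(π·(0.0220)³) = 6.027×10^7 Pa.

8.74 ksi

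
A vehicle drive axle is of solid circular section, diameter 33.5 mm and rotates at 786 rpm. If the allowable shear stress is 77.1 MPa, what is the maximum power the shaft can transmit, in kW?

J = πd⁴/32 = π(0.0335)⁴/32 = 1.236×10^-7 m⁴.
T_max = τ_allow·J/r = 7.71×10^7 × 1.236×10^-7 / 0.0168 = 569.1 N·m.
ω = 2π·786/60 = 82.31 rad/s, so P_max = T_max·ω = 4.685×10^4 W.

46.8 kW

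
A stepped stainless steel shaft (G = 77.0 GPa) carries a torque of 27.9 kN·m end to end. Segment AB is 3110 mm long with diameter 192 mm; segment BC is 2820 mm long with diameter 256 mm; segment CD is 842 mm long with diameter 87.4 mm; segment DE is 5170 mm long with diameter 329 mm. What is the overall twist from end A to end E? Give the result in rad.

J_AB = π(0.192)⁴/32 = 1.33×10^-4 m⁴; J_BC = π(0.256)⁴/32 = 4.22×10^-4 m⁴; J_CD = π(0.0874)⁴/32 = 5.73×10^-6 m⁴; J_DE = π(0.329)⁴/32 = 1.15×10^-3 m⁴.
θ = (T/G)·Σ L_i/J_i = (27900/77.0×10⁹)·(3.11/1.33×10^-4 + 2.82/4.22×10^-4 + 0.842/5.73×10^-6 + 5.17/1.15×10^-3) = 0.06576 rad.

0.0658 rad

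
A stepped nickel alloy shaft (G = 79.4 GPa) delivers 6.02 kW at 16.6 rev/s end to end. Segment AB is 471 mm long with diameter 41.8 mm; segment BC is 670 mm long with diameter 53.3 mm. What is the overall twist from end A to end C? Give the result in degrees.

0.101°

ω = 2π·16.6 = 104.3 rad/s, so T = P/ω = 6.02×10³ / 104.3 = 57.72 N·m.
J_AB = π(0.0418)⁴/32 = 3.00×10^-7 m⁴; J_BC = π(0.0533)⁴/32 = 7.92×10^-7 m⁴.
θ = (T/G)·Σ L_i/J_i = (57.72/79.4×10⁹)·(0.471/3.00×10^-7 + 0.670/7.92×10^-7) = 1.757×10^-3 rad.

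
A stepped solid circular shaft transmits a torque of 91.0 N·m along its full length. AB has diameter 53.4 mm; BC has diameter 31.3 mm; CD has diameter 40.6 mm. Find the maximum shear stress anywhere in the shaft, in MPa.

15.1 MPa

Under the same torque, τ_max = 16T/(πd³) is largest where d is smallest — segment BC (d = 31.3 mm).
τ_max = 16·91.00/(π·(0.0313)³) = 1.511×10^7 Pa.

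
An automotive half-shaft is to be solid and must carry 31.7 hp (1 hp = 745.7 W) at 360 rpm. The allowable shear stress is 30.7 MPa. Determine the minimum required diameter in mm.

47.0 mm

ω = 2π·360/60 = 37.70 rad/s, so T = P/ω = 31.7×745.7 / 37.70 = 627.0 N·m.
For a solid shaft τ_max = 16T/(πd³), so d = (16T/(π τ_allow))^(1/3) = (16·627.0/(π·3.07×10^7))^(1/3) = 0.04703 m.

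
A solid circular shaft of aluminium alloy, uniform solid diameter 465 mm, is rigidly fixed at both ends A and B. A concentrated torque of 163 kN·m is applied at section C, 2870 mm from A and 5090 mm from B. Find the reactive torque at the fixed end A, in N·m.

104000 N·m

With uniform GJ and both ends fixed, compatibility θ_AC = θ_CB gives T_A·a = T_B·b, together with T_A + T_B = T₀.
T_A = T₀·b/(a+b) = 163000·5090/7960 = 104200 N·m; T_B = 58770 N·m.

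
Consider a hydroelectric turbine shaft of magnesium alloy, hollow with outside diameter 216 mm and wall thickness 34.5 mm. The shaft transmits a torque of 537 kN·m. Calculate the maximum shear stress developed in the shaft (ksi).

J = π(d_o⁴ − d_i⁴)/32 = π(0.216⁴ − 0.147⁴)/32 = 1.679×10^-4 m⁴.
τ_max = T·r/J = 537000 × 0.108 / 1.679×10^-4 = 3.455×10^8 Pa.

50.1 ksi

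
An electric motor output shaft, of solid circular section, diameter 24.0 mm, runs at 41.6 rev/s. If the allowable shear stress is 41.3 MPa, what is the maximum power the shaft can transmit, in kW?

J = πd⁴/32 = π(0.0240)⁴/32 = 3.257×10^-8 m⁴.
T_max = τ_allow·J/r = 4.13×10^7 × 3.257×10^-8 / 0.0120 = 112.1 N·m.
ω = 2π·41.6 = 261.4 rad/s, so P_max = T_max·ω = 2.930×10^4 W.

29.3 kW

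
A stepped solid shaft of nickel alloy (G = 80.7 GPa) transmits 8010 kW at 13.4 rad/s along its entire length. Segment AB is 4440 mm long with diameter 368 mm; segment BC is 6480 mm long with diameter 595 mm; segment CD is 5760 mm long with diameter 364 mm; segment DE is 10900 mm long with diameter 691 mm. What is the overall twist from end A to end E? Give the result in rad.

0.0505 rad

ω = 13.4 rad/s, so T = P/ω = 8010×10³ / 13.40 = 597800 N·m.
J_AB = π(0.368)⁴/32 = 1.80×10^-3 m⁴; J_BC = π(0.595)⁴/32 = 0.0123 m⁴; J_CD = π(0.364)⁴/32 = 1.72×10^-3 m⁴; J_DE = π(0.691)⁴/32 = 0.0224 m⁴.
θ = (T/G)·Σ L_i/J_i = (597800/80.7×10⁹)·(4.44/1.80×10^-3 + 6.48/0.0123 + 5.76/1.72×10^-3 + 10.9/0.0224) = 0.05053 rad.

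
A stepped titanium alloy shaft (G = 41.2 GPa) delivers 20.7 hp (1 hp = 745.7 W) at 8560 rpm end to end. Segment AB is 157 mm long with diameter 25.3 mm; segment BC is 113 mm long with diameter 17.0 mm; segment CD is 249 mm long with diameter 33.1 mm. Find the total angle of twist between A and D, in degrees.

0.474°

ω = 2π·8560/60 = 896.4 rad/s, so T = P/ω = 20.7×745.7 / 896.4 = 17.22 N·m.
J_AB = π(0.0253)⁴/32 = 4.02×10^-8 m⁴; J_BC = π(0.0170)⁴/32 = 8.20×10^-9 m⁴; J_CD = π(0.0331)⁴/32 = 1.18×10^-7 m⁴.
θ = (T/G)·Σ L_i/J_i = (17.22/41.2×10⁹)·(0.157/4.02×10^-8 + 0.113/8.20×10^-9 + 0.249/1.18×10^-7) = 8.274×10^-3 rad.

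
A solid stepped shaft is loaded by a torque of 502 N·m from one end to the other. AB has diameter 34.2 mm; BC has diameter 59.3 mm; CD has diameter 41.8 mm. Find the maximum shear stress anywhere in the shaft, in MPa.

Under the same torque, τ_max = 16T/(πd³) is largest where d is smallest — segment AB (d = 34.2 mm).
τ_max = 16·502.0/(π·(0.0342)³) = 6.391×10^7 Pa.

63.9 MPa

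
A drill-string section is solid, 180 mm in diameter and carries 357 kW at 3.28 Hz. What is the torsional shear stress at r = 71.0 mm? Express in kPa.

11900 kPa

ω = 2π·3.28 = 20.61 rad/s, so T = P/ω = 357×10³ / 20.61 = 17320 N·m.
J = πd⁴/32 = π(0.180)⁴/32 = 1.031×10^-4 m⁴.
Shear stress varies linearly with radius: τ = T·r/J = 17320 × 0.0710 / 1.031×10^-4 = 1.193×10^7 Pa.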